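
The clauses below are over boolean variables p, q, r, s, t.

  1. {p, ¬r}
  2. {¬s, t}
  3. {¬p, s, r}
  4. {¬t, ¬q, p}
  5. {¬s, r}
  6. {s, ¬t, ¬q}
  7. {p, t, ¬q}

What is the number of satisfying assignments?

Case analysis on p and s:
  p=T, s=T: remaining (q,r,t) ∈ {(F,T,T); (T,T,T)} — 2.
  p=T, s=F: remaining (q,r,t) ∈ {(F,T,F); (F,T,T); (T,T,F)} — 3.
  p=F, s=T: a clause becomes empty — 0.
  p=F, s=F: remaining (q,r,t) ∈ {(F,F,F); (F,F,T)} — 2.
Total: 2 + 3 + 0 + 2 = 7.

7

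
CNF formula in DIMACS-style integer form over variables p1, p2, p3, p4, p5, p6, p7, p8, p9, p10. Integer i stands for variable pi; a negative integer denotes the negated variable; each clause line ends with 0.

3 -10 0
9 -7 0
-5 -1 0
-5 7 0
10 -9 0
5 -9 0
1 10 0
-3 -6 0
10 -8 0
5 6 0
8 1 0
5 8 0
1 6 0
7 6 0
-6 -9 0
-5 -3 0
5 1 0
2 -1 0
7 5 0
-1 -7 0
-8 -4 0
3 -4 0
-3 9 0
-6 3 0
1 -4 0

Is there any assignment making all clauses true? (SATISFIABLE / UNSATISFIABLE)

UNSATISFIABLE

p1 = True:
  propagation gives p5=False, p9=False, p7=False; an empty clause results — contradiction.
p1 = False:
  propagation gives p10=True, p3=True, p6=False; an empty clause results — contradiction.
Every branch closes, so no satisfying assignment exists.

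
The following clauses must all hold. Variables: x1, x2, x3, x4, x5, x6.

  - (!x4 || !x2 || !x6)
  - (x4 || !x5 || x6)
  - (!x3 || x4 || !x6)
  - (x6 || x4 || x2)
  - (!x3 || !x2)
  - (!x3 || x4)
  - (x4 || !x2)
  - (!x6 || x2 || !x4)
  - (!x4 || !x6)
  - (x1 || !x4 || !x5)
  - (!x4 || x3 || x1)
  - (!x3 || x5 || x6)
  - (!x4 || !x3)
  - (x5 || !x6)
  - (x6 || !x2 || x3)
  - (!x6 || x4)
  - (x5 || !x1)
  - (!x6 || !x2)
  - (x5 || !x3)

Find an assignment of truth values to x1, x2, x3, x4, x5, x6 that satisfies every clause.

x1=True, x2=False, x3=False, x4=True, x5=True, x6=False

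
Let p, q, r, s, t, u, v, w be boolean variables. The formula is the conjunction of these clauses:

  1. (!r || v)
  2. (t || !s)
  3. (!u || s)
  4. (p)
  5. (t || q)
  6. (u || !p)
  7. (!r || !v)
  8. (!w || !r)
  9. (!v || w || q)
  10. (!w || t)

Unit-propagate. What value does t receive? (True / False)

True

(p) is a unit clause: p = True.
In (!p || u), !p is now false; u must hold, so u = True.
(!u || s): since u = True, the clause reduces to (s). s = True.
(!s || t): since s = True, the clause reduces to (t). t = True.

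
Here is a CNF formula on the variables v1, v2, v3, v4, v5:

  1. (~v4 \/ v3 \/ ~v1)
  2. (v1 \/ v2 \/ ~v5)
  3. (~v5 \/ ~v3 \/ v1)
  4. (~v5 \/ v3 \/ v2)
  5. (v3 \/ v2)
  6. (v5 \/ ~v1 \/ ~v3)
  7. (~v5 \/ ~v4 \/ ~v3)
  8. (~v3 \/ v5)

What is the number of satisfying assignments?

8

The models are:
  v1=F v2=T v3=F v4=F v5=F
  v1=F v2=T v3=F v4=F v5=T
  v1=F v2=T v3=F v4=T v5=F
  v1=F v2=T v3=F v4=T v5=T
  v1=T v2=F v3=T v4=F v5=T
  v1=T v2=T v3=F v4=F v5=F
  v1=T v2=T v3=F v4=F v5=T
  v1=T v2=T v3=T v4=F v5=T
That's 8 in total.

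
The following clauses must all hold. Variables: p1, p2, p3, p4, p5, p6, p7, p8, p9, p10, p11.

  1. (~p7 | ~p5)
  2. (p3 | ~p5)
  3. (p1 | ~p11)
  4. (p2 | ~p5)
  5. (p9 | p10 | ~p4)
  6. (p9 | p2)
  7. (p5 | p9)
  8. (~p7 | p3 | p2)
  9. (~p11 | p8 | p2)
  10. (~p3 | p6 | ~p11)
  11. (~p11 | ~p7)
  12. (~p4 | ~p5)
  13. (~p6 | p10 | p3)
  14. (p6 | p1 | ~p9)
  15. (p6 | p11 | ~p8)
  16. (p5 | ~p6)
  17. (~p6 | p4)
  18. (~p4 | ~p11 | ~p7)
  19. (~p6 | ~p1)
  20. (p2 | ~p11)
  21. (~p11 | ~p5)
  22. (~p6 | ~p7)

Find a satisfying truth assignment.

p1=True, p2=True, p3=False, p4=False, p5=False, p6=False, p7=False, p8=False, p9=True, p10=True, p11=False

Check each clause:
  1. (~p7 | ~p5) — ~p7 is true.
  2. (p3 | ~p5) — ~p5 is true.
  3. (~p11 | p1) — p1 is true.
  4. (~p5 | p2) — p2 is true.
  5. (~p4 | p10 | p9) — p9 is true.
  6. (p2 | p9) — p9 is true.
  7. (p5 | p9) — p9 is true.
  8. (~p7 | p3 | p2) — ~p7 is true.
  9. (p8 | ~p11 | p2) — p2 is true.
  10. (p6 | ~p11 | ~p3) — ~p3 is true.
  11. (~p11 | ~p7) — ~p7 is true.
  12. (~p4 | ~p5) — ~p5 is true.
  13. (p10 | p3 | ~p6) — p10 is true.
  14. (p6 | ~p9 | p1) — p1 is true.
  15. (~p8 | p6 | p11) — ~p8 is true.
  16. (~p6 | p5) — ~p6 is true.
  17. (p4 | ~p6) — ~p6 is true.
  18. (~p4 | ~p11 | ~p7) — ~p7 is true.
  19. (~p1 | ~p6) — ~p6 is true.
  20. (~p11 | p2) — p2 is true.
  21. (~p11 | ~p5) — ~p5 is true.
  22. (~p6 | ~p7) — ~p7 is true.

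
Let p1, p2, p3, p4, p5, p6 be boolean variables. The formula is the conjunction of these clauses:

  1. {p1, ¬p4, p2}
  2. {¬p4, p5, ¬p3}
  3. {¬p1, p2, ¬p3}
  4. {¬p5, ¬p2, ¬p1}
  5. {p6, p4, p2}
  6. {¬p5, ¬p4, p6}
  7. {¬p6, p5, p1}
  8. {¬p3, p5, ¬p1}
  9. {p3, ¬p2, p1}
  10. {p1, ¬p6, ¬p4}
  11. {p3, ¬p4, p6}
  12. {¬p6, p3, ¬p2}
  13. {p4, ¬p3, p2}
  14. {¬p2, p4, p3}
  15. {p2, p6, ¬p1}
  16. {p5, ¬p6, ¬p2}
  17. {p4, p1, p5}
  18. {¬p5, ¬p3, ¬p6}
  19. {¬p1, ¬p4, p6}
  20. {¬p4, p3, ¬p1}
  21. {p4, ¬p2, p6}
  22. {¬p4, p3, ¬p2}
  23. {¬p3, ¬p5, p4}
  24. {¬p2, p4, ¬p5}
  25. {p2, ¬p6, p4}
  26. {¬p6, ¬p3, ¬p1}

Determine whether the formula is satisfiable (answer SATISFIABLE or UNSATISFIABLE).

UNSATISFIABLE

p4 = True:
  p1 = True:
    propagation gives p6=True, p3=True; an empty clause results — contradiction.
  p1 = False:
    propagation gives p2=True, p3=True, p5=True, p6=True; an empty clause results — contradiction.
p4 = False:
  p2 = True:
    propagation gives p3=True, p6=True, p5=True; an empty clause results — contradiction.
  p2 = False:
    propagation gives p6=True; an empty clause results — contradiction.
Every branch closes, so no satisfying assignment exists.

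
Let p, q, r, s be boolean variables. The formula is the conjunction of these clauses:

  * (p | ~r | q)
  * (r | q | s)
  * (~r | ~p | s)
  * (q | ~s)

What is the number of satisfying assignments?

7

Satisfying assignments:
  p=0 q=1 r=0 s=0
  p=0 q=1 r=0 s=1
  p=0 q=1 r=1 s=0
  p=0 q=1 r=1 s=1
  p=1 q=1 r=0 s=0
  p=1 q=1 r=0 s=1
  p=1 q=1 r=1 s=1
That's 7 in total.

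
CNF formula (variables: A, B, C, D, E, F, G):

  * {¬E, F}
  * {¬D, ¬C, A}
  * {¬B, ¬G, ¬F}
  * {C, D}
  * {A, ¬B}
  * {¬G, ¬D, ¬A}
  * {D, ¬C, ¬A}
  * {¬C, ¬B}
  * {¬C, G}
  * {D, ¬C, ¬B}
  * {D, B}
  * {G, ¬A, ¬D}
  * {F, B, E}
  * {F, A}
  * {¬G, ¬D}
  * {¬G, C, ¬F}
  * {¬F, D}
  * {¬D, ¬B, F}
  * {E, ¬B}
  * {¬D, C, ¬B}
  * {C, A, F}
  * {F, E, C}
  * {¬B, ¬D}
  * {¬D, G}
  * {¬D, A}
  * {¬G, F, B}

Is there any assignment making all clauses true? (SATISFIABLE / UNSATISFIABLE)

UNSATISFIABLE

D = True:
  propagation gives G=False; an empty clause results — contradiction.
D = False:
  propagation gives C=True, A=False, B=False; an empty clause results — contradiction.
Every branch closes, so no satisfying assignment exists.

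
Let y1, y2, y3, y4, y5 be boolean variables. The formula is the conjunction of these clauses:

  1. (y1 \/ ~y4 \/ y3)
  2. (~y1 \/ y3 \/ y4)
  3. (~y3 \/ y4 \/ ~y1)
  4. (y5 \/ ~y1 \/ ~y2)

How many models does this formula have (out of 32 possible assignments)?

18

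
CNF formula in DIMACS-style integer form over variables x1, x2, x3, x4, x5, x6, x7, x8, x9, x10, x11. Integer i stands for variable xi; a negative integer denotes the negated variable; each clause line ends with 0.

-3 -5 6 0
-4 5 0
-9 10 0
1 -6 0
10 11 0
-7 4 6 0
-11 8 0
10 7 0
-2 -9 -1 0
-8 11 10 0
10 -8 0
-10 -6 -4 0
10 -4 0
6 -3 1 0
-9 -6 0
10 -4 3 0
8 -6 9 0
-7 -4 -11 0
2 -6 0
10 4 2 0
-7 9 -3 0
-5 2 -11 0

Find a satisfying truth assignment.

Set x1 = False and propagate.
  then x6 is forced to False.
  then x3 is forced to False.
Try x2 = True.
Try x4 = True.
  then x5 is forced to True.
  then x10 is forced to True.
For the remaining variables, x7 = False, x8 = False, x9 = True, x11 = False works.

x1 = 0, x2 = 1, x3 = 0, x4 = 1, x5 = 1, x6 = 0, x7 = 0, x8 = 0, x9 = 1, x10 = 1, x11 = 0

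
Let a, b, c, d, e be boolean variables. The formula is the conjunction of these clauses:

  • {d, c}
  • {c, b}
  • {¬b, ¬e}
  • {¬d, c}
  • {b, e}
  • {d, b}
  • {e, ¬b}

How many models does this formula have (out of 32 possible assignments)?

Satisfying assignments:
  a=0 b=0 c=1 d=1 e=1
  a=1 b=0 c=1 d=1 e=1
Count: 2.

2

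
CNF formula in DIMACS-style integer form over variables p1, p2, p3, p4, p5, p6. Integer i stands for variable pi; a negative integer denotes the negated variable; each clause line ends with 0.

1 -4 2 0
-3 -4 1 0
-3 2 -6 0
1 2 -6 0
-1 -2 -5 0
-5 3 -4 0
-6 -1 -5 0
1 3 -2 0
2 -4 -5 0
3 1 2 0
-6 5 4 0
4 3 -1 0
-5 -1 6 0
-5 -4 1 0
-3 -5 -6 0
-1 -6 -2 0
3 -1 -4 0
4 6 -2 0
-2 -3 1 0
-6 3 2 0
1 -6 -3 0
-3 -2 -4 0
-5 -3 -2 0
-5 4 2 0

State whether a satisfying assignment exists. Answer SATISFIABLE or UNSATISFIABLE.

Branch on p1: take p1 = False.
For the remaining variables, p2 = False, p3 = True, p4 = False, p5 = False, p6 = False works.
So p1 = 0, p2 = 0, p3 = 1, p4 = 0, p5 = 0, p6 = 0 is a satisfying assignment.

SATISFIABLE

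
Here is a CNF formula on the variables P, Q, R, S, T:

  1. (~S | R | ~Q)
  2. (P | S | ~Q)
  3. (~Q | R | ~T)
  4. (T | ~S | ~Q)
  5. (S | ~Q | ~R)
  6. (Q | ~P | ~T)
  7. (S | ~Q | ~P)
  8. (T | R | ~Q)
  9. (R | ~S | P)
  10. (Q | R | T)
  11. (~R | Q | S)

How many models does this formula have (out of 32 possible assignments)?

6

Satisfying assignments:
  P=F Q=F R=F S=F T=T
  P=F Q=F R=T S=T T=F
  P=F Q=F R=T S=T T=T
  P=F Q=T R=T S=T T=T
  P=T Q=F R=T S=T T=F
  P=T Q=T R=T S=T T=T
That's 6 in total.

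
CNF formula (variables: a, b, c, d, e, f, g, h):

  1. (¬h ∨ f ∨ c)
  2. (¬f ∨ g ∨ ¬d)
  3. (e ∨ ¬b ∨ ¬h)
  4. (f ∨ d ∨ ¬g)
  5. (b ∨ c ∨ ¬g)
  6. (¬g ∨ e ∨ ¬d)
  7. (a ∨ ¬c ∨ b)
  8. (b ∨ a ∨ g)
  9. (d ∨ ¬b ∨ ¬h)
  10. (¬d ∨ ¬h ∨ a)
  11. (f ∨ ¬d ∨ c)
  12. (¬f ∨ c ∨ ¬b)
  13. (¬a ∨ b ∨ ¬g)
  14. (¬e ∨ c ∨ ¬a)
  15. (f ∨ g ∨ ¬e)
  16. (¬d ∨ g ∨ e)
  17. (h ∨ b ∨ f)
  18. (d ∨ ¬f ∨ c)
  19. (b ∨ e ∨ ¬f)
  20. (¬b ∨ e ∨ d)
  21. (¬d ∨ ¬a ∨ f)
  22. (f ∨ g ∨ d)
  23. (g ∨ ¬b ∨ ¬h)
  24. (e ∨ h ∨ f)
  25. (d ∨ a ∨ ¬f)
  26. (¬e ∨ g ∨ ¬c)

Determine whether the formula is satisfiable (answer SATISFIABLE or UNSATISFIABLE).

SATISFIABLE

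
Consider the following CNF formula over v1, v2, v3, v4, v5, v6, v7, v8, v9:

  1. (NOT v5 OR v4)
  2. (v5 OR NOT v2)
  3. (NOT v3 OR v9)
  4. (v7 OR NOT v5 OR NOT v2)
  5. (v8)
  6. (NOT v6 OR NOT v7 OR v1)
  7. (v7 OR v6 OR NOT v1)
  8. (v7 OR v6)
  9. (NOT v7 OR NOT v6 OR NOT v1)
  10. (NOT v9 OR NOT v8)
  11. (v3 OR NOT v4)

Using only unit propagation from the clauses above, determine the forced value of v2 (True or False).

False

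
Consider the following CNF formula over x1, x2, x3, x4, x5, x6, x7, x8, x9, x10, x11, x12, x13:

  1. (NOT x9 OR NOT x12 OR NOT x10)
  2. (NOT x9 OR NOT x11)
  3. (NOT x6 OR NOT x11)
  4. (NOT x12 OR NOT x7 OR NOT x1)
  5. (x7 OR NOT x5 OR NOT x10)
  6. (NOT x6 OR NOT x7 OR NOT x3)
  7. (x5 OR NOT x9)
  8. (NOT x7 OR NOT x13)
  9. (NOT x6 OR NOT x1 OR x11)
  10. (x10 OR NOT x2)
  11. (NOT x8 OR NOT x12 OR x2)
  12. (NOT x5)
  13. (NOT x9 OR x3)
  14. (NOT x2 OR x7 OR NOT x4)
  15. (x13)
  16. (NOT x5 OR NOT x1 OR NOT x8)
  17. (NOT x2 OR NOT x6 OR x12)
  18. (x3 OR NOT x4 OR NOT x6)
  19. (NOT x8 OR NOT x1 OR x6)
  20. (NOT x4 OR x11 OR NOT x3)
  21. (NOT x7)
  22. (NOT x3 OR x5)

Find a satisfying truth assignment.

x1 = False  x2 = False  x3 = False  x4 = True  x5 = False  x6 = False  x7 = False  x8 = False  x9 = False  x10 = False  x11 = False  x12 = False  x13 = True

(NOT x5) is a unit clause, so x5 = False.
(NOT x9) is a unit clause, so x9 = False.
Unit propagation: (x13) forces x13 = True.
(NOT x7) is a unit clause, so x7 = False.
Unit propagation: (NOT x3) forces x3 = False.
Pure literal: x1 appears only negated; assign x1 = False.
Pure literal: x8 appears only negated; assign x8 = False.
Branch on x2: take x2 = False.
Try x4 = True.
  then x6 is forced to False.
x10, x11, x12 are now unconstrained; take x10 = False, x11 = False, x12 = False.
Every clause has at least one true literal under this assignment.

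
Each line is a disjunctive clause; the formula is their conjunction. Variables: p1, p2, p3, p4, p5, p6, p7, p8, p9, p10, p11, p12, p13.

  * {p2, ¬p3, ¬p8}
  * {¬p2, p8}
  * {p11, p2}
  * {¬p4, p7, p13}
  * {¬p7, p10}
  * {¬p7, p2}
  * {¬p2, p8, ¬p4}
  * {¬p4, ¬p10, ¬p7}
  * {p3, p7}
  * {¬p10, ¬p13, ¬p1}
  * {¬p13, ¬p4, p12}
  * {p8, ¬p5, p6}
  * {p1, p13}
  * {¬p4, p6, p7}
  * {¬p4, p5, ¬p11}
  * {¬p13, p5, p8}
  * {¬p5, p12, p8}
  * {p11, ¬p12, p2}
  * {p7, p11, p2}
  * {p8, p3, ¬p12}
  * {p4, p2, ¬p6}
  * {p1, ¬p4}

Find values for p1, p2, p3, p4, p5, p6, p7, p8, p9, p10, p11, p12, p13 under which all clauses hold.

p1=F, p2=T, p3=T, p4=F, p5=F, p6=F, p7=T, p8=T, p9=T, p10=T, p11=T, p12=F, p13=T

Branch on p1: take p1 = False.
  then p13 is forced to True.
  then p4 is forced to False.
Set p2 = True and propagate.
  then p8 is forced to True.
Branch on p3: take p3 = True.
For the remaining variables, p5 = False, p6 = False, p7 = True, p9 = True, p10 = True, p11 = True, p12 = False works.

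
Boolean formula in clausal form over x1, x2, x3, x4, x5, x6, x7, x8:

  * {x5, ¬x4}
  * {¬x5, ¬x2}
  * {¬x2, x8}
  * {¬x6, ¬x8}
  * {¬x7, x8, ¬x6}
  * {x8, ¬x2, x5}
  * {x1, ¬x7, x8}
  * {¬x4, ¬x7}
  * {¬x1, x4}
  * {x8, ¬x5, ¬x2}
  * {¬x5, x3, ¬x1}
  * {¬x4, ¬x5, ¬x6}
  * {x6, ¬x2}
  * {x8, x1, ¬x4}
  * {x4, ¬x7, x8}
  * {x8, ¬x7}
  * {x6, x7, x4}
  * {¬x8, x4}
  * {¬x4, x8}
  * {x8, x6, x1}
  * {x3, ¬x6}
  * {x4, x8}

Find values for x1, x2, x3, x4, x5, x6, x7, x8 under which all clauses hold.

x2 occurs only negated in the remaining clauses — set x2 = False.
Pure literal: x3 appears only positively; assign x3 = True.
Branch on x1: take x1 = False.
Try x4 = True.
  then x5 is forced to True.
  then x7 is forced to False.
  then x6 is forced to False.
  then x8 is forced to True.

x1=False, x2=False, x3=True, x4=True, x5=True, x6=False, x7=False, x8=True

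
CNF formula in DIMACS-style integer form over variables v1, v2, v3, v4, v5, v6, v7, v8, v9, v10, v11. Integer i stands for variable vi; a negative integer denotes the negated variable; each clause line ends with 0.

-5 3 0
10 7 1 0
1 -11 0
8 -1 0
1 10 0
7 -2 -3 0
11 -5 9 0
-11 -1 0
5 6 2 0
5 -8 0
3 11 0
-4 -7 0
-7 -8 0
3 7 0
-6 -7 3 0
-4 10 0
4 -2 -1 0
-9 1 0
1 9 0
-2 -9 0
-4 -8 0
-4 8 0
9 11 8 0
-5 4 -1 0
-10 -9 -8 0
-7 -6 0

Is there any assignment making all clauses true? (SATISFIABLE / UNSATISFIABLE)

v1 = True:
  propagation gives v8=True, v11=False, v5=True, v3=True; an empty clause results — contradiction.
v1 = False:
  propagation gives v11=False, v10=True, v3=True, v9=False; an empty clause results — contradiction.
Every branch closes, so no satisfying assignment exists.

UNSATISFIABLE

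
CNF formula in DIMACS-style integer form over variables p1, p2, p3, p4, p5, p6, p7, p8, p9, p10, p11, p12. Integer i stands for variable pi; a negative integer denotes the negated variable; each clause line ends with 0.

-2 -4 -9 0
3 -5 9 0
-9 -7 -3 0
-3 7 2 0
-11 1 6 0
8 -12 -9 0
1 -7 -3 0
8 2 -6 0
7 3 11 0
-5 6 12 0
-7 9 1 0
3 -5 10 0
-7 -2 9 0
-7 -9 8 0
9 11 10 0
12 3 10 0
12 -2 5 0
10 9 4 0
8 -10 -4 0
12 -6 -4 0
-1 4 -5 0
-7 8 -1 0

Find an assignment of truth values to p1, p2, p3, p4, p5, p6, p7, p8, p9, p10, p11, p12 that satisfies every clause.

p1=True, p2=True, p3=False, p4=False, p5=False, p6=True, p7=False, p8=True, p9=True, p10=True, p11=True, p12=True

Check each clause:
  1. (!p4 || !p2 || !p9) — !p4 is true.
  2. (p9 || !p5 || p3) — p9 is true.
  3. (!p9 || !p7 || !p3) — !p7 is true.
  4. (p7 || !p3 || p2) — p2 is true.
  5. (!p11 || p1 || p6) — p1 is true.
  6. (!p9 || !p12 || p8) — p8 is true.
  7. (!p3 || !p7 || p1) — p1 is true.
  8. (p2 || !p6 || p8) — p8 is true.
  9. (p3 || p7 || p11) — p11 is true.
  10. (p12 || !p5 || p6) — !p5 is true.
  11. (p9 || p1 || !p7) — p1 is true.
  12. (p3 || p10 || !p5) — p10 is true.
  13. (!p7 || !p2 || p9) — !p7 is true.
  14. (!p7 || p8 || !p9) — p8 is true.
  15. (p10 || p11 || p9) — p9 is true.
  16. (p12 || p3 || p10) — p10 is true.
  17. (p5 || !p2 || p12) — p12 is true.
  18. (p9 || p4 || p10) — p9 is true.
  19. (p8 || !p10 || !p4) — p8 is true.
  20. (!p6 || !p4 || p12) — p12 is true.
  21. (!p5 || p4 || !p1) — !p5 is true.
  22. (!p7 || p8 || !p1) — p8 is true.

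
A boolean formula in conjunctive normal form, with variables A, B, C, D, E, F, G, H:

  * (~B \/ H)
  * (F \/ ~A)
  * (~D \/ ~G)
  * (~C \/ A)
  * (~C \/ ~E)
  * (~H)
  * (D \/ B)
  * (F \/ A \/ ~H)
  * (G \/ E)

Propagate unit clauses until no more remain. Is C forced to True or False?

Unit clause (~H) sets H = False.
In (H \/ ~B), H is now false; ~B must hold, so B = False.
In (D \/ B), B is now false; D must hold, so D = True.
In (~D \/ ~G), ~D is now false; ~G must hold, so G = False.
(G \/ E): since G = False, the clause reduces to (E). E = True.
(~E \/ ~C): since E = True, the clause reduces to (~C). C = False.

False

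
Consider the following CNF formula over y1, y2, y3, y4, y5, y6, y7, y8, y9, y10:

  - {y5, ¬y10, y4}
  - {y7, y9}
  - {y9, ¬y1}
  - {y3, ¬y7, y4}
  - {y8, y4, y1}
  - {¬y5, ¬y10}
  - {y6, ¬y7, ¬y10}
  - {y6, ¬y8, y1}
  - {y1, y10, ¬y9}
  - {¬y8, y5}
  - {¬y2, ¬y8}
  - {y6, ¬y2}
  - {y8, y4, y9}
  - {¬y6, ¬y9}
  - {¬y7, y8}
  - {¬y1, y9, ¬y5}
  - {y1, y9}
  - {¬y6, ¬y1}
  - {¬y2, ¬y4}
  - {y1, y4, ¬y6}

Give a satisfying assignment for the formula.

y1=1, y2=0, y3=0, y4=1, y5=0, y6=0, y7=0, y8=0, y9=1, y10=1

Check each clause:
  1. {y5, y4, ¬y10} — y4 is true.
  2. {y9, y7} — y9 is true.
  3. {y9, ¬y1} — y9 is true.
  4. {¬y7, y4, y3} — ¬y7 is true.
  5. {y8, y1, y4} — y1 is true.
  6. {¬y10, ¬y5} — ¬y5 is true.
  7. {¬y7, y6, ¬y10} — ¬y7 is true.
  8. {y6, y1, ¬y8} — ¬y8 is true.
  9. {¬y9, y1, y10} — y1 is true.
  10. {¬y8, y5} — ¬y8 is true.
  11. {¬y8, ¬y2} — ¬y8 is true.
  12. {y6, ¬y2} — ¬y2 is true.
  13. {y9, y4, y8} — y9 is true.
  14. {¬y9, ¬y6} — ¬y6 is true.
  15. {y8, ¬y7} — ¬y7 is true.
  16. {¬y5, ¬y1, y9} — y9 is true.
  17. {y9, y1} — y1 is true.
  18. {¬y6, ¬y1} — ¬y6 is true.
  19. {¬y4, ¬y2} — ¬y2 is true.
  20. {¬y6, y1, y4} — y1 is true.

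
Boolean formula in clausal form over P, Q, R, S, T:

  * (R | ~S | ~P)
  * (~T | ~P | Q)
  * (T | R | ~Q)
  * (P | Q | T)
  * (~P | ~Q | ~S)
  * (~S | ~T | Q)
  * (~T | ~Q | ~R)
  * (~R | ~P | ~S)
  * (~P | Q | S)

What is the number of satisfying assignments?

The models are:
  P=F Q=F R=F S=F T=T
  P=F Q=F R=T S=F T=T
  P=F Q=T R=F S=F T=T
  P=F Q=T R=F S=T T=T
  P=F Q=T R=T S=F T=F
  P=F Q=T R=T S=T T=F
  P=T Q=T R=F S=F T=T
  P=T Q=T R=T S=F T=F
Count: 8.

8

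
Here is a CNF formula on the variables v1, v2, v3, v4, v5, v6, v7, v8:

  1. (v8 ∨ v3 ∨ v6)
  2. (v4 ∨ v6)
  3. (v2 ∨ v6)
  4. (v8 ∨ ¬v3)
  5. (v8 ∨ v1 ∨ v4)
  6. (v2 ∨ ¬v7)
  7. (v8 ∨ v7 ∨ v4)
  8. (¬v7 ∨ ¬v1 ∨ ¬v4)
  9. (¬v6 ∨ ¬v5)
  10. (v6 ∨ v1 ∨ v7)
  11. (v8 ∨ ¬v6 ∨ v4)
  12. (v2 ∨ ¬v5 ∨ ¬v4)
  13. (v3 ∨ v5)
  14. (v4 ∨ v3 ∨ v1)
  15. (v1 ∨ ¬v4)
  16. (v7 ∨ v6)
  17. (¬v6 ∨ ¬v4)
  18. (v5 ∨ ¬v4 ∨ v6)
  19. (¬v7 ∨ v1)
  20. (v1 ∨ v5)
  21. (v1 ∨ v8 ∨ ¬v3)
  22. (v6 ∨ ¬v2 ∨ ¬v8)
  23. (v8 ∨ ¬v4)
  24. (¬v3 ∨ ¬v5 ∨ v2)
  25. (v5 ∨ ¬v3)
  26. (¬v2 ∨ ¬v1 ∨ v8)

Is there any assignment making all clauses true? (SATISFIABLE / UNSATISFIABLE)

UNSATISFIABLE

v4 = True:
  propagation gives v1=True, v7=False, v6=True; an empty clause results — contradiction.
v4 = False:
  propagation gives v6=True, v5=False, v8=True, v3=True; an empty clause results — contradiction.
Every branch closes, so no satisfying assignment exists.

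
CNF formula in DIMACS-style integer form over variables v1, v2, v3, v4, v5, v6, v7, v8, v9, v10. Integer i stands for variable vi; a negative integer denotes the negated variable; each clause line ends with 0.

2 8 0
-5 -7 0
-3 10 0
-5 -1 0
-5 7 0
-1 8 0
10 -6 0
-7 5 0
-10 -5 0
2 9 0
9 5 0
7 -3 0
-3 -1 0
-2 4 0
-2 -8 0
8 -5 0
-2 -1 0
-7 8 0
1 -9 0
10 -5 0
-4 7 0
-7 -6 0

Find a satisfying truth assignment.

v1=T, v2=F, v3=F, v4=F, v5=F, v6=T, v7=F, v8=T, v9=T, v10=T

Check each clause:
  1. (v2 OR v8) — v8 is true.
  2. (NOT v5 OR NOT v7) — NOT v7 is true.
  3. (NOT v3 OR v10) — v10 is true.
  4. (NOT v5 OR NOT v1) — NOT v5 is true.
  5. (v7 OR NOT v5) — NOT v5 is true.
  6. (NOT v1 OR v8) — v8 is true.
  7. (v10 OR NOT v6) — v10 is true.
  8. (v5 OR NOT v7) — NOT v7 is true.
  9. (NOT v5 OR NOT v10) — NOT v5 is true.
  10. (v2 OR v9) — v9 is true.
  11. (v9 OR v5) — v9 is true.
  12. (v7 OR NOT v3) — NOT v3 is true.
  13. (NOT v1 OR NOT v3) — NOT v3 is true.
  14. (NOT v2 OR v4) — NOT v2 is true.
  15. (NOT v2 OR NOT v8) — NOT v2 is true.
  16. (NOT v5 OR v8) — v8 is true.
  17. (NOT v2 OR NOT v1) — NOT v2 is true.
  18. (v8 OR NOT v7) — v8 is true.
  19. (NOT v9 OR v1) — v1 is true.
  20. (v10 OR NOT v5) — v10 is true.
  21. (v7 OR NOT v4) — NOT v4 is true.
  22. (NOT v6 OR NOT v7) — NOT v7 is true.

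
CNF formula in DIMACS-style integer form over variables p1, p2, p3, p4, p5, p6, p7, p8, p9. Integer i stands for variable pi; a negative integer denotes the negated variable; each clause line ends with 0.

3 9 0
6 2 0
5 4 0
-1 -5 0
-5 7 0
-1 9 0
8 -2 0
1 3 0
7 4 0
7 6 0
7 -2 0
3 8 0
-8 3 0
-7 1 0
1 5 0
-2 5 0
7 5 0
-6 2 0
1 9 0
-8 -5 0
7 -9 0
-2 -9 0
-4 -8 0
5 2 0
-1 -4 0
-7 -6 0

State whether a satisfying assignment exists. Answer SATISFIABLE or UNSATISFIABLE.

p5 = True:
  propagation gives p1=False, p7=True; an empty clause results — contradiction.
p5 = False:
  propagation gives p4=True, p1=True; an empty clause results — contradiction.
Every branch closes, so no satisfying assignment exists.

UNSATISFIABLE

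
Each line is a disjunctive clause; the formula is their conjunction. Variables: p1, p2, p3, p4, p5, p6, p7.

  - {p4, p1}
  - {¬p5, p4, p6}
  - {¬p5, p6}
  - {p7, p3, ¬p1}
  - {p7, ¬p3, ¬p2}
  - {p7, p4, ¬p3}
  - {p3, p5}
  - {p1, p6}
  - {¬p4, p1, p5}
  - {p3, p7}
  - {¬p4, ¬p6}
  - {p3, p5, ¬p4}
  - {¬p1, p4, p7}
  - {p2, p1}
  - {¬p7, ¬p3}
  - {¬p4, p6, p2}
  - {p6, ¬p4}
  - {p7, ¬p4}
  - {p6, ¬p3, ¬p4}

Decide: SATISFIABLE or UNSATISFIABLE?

SATISFIABLE

Try p1 = True.
Try p2 = False.
The remaining clauses are satisfied by p3 = False, p4 = False, p5 = True, p6 = True, p7 = True.
So p1=1  p2=0  p3=0  p4=0  p5=1  p6=1  p7=1 is a satisfying assignment.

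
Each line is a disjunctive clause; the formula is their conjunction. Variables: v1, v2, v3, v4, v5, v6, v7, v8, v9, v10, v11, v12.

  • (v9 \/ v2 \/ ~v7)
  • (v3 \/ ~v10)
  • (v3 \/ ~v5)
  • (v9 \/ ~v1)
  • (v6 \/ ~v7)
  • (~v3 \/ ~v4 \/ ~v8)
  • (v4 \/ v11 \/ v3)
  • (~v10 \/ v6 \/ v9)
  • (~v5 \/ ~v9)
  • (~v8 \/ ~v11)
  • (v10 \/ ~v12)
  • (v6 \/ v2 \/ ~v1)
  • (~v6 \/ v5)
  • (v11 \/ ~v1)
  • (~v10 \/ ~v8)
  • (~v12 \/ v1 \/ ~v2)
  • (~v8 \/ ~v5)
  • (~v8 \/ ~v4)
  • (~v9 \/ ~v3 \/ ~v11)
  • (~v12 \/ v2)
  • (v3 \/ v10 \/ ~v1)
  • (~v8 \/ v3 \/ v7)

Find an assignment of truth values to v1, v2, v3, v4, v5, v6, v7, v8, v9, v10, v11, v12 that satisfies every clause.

v1=F, v2=T, v3=F, v4=F, v5=F, v6=F, v7=F, v8=F, v9=T, v10=F, v11=T, v12=F

Check each clause:
  1. (v2 \/ v9 \/ ~v7) — ~v7 is true.
  2. (v3 \/ ~v10) — ~v10 is true.
  3. (v3 \/ ~v5) — ~v5 is true.
  4. (v9 \/ ~v1) — v9 is true.
  5. (v6 \/ ~v7) — ~v7 is true.
  6. (~v3 \/ ~v4 \/ ~v8) — ~v8 is true.
  7. (v4 \/ v11 \/ v3) — v11 is true.
  8. (v9 \/ v6 \/ ~v10) — v9 is true.
  9. (~v5 \/ ~v9) — ~v5 is true.
  10. (~v8 \/ ~v11) — ~v8 is true.
  11. (v10 \/ ~v12) — ~v12 is true.
  12. (~v1 \/ v6 \/ v2) — v2 is true.
  13. (v5 \/ ~v6) — ~v6 is true.
  14. (v11 \/ ~v1) — v11 is true.
  15. (~v8 \/ ~v10) — ~v8 is true.
  16. (~v2 \/ v1 \/ ~v12) — ~v12 is true.
  17. (~v5 \/ ~v8) — ~v8 is true.
  18. (~v8 \/ ~v4) — ~v8 is true.
  19. (~v3 \/ ~v11 \/ ~v9) — ~v3 is true.
  20. (v2 \/ ~v12) — v2 is true.
  21. (v10 \/ ~v1 \/ v3) — ~v1 is true.
  22. (~v8 \/ v7 \/ v3) — ~v8 is true.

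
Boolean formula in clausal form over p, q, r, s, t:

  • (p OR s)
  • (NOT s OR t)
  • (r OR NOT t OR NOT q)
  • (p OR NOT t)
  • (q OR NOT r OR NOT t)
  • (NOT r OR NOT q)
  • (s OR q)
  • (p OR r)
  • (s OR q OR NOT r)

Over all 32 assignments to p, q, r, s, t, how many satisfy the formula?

The models are:
  p=T q=F r=F s=T t=T
  p=T q=T r=F s=F t=F
Count: 2.

2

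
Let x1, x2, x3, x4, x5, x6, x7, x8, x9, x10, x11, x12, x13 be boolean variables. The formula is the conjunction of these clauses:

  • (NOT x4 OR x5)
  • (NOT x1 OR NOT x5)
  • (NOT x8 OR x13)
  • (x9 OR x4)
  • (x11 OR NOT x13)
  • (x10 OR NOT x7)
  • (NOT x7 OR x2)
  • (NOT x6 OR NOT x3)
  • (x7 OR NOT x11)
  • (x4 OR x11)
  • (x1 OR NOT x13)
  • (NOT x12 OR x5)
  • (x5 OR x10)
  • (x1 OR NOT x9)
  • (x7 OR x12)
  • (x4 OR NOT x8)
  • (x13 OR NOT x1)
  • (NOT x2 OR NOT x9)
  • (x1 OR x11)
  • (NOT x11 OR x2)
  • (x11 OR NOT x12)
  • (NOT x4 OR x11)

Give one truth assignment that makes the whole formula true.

x1=0, x2=1, x3=1, x4=1, x5=1, x6=0, x7=1, x8=0, x9=0, x10=1, x11=1, x12=1, x13=0

Pure literal: x6 appears only negated; assign x6 = False.
Pure literal: x8 appears only negated; assign x8 = False.
Try x1 = False.
  then x13 is forced to False.
  then x9 is forced to False.
  then x4 is forced to True.
  then x5 is forced to True.
  then x11 is forced to True.
  then x7 is forced to True.
  then x10 is forced to True.
  then x2 is forced to True.
x3, x12 are now unconstrained; take x3 = True, x12 = True.
Every clause has at least one true literal under this assignment.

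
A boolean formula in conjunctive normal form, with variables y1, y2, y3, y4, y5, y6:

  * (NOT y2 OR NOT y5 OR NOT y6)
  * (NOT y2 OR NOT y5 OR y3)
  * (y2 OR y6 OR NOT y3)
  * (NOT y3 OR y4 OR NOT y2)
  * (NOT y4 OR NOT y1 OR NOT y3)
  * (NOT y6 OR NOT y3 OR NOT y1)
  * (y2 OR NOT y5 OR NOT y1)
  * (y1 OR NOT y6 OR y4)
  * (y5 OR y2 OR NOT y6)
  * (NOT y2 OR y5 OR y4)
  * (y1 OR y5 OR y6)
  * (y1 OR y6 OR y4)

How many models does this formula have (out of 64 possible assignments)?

10

Split on y2, then y6.
  y2=1, y6=1: remaining (y1,y3,y4,y5) ∈ {(0,0,1,0); (0,1,1,0); (1,0,1,0)} — 3.
  y2=1, y6=0: remaining (y1,y3,y4,y5) ∈ {(0,1,1,1); (1,0,1,0)} — 2.
  y2=0, y6=1: remaining (y1,y3,y4,y5) ∈ {(0,0,1,1); (0,1,1,1)} — 2.
  y2=0, y6=0: remaining (y1,y3,y4,y5) ∈ {(0,0,1,1); (1,0,0,0); (1,0,1,0)} — 3.
Total: 3 + 2 + 2 + 3 = 10.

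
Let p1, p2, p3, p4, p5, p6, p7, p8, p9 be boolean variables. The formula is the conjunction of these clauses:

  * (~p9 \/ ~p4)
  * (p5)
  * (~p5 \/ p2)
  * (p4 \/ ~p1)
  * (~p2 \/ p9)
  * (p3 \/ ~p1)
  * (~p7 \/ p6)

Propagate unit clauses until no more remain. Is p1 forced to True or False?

False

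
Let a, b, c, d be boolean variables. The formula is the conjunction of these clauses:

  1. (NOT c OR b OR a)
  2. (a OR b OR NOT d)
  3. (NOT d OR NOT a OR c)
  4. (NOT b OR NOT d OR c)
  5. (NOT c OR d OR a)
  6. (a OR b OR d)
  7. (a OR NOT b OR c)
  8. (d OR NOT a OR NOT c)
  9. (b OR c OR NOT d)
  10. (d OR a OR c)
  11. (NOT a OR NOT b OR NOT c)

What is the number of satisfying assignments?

The models are:
  a=0 b=1 c=1 d=1
  a=1 b=0 c=0 d=0
  a=1 b=0 c=1 d=1
  a=1 b=1 c=0 d=0
That's 4 in total.

4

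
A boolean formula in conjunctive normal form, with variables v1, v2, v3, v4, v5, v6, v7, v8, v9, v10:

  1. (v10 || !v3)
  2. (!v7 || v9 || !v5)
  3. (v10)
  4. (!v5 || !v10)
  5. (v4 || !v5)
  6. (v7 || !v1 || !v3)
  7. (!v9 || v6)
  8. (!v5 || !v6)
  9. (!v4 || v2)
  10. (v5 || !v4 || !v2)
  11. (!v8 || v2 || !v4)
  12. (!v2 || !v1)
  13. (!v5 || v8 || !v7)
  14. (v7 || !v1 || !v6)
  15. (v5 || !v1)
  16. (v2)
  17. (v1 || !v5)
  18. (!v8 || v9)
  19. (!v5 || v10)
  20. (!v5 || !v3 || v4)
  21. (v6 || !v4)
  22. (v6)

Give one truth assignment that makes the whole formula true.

The clause (v10) is unit: v10 must be True.
Unit propagation: (!v5) forces v5 = False.
The clause (!v1) is unit: v1 must be False.
The clause (v2) is unit: v2 must be True.
Unit propagation: (!v4) forces v4 = False.
The clause (v6) is unit: v6 must be True.
v8 occurs only negated in the remaining clauses — set v8 = False.
Pure literal: v9 appears only positively; assign v9 = True.
v3, v7 are now unconstrained; take v3 = False, v7 = False.
Check each clause:
  1. (v10 || !v3) — v10 is true.
  2. (!v5 || v9 || !v7) — v9 is true.
  3. (v10) — v10 is true.
  4. (!v5 || !v10) — !v5 is true.
  5. (v4 || !v5) — !v5 is true.
  6. (!v1 || v7 || !v3) — !v3 is true.
  7. (!v9 || v6) — v6 is true.
  8. (!v6 || !v5) — !v5 is true.
  9. (v2 || !v4) — v2 is true.
  10. (v5 || !v4 || !v2) — !v4 is true.
  11. (!v4 || v2 || !v8) — !v8 is true.
  12. (!v1 || !v2) — !v1 is true.
  13. (v8 || !v5 || !v7) — !v7 is true.
  14. (!v6 || !v1 || v7) — !v1 is true.
  15. (!v1 || v5) — !v1 is true.
  16. (v2) — v2 is true.
  17. (v1 || !v5) — !v5 is true.
  18. (!v8 || v9) — !v8 is true.
  19. (!v5 || v10) — v10 is true.
  20. (!v3 || v4 || !v5) — !v5 is true.
  21. (!v4 || v6) — !v4 is true.
  22. (v6) — v6 is true.

v1=0  v2=1  v3=0  v4=0  v5=0  v6=1  v7=0  v8=0  v9=1  v10=1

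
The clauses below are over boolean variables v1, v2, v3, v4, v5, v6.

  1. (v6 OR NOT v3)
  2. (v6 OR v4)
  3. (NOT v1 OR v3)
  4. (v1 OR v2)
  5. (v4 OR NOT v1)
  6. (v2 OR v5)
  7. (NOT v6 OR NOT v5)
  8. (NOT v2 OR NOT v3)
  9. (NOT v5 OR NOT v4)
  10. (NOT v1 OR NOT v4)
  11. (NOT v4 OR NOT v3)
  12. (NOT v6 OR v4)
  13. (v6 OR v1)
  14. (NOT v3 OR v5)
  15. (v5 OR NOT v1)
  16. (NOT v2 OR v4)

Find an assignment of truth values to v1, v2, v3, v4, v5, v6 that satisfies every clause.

v1=F, v2=T, v3=F, v4=T, v5=F, v6=T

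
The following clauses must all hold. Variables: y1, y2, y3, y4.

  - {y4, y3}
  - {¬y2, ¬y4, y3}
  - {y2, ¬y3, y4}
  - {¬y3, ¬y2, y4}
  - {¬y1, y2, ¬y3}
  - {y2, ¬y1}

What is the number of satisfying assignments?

4

The models are:
  y1=F y2=F y3=F y4=T
  y1=F y2=F y3=T y4=T
  y1=F y2=T y3=T y4=T
  y1=T y2=T y3=T y4=T
Count: 4.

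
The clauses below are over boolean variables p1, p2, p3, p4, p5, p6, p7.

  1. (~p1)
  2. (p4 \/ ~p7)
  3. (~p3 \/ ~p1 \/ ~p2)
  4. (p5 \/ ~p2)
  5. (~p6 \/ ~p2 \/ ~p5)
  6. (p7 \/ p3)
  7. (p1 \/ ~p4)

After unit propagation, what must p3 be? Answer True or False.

True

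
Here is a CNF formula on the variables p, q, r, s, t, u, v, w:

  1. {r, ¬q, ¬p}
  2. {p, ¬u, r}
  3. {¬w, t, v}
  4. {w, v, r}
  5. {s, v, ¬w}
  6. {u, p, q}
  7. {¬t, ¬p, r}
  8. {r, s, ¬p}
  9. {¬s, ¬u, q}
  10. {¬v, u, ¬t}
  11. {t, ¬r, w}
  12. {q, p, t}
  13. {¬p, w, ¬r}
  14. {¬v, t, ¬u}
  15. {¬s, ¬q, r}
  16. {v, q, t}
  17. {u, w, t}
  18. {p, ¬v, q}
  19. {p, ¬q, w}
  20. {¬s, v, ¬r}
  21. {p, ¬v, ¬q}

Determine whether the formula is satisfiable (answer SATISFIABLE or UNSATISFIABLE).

SATISFIABLE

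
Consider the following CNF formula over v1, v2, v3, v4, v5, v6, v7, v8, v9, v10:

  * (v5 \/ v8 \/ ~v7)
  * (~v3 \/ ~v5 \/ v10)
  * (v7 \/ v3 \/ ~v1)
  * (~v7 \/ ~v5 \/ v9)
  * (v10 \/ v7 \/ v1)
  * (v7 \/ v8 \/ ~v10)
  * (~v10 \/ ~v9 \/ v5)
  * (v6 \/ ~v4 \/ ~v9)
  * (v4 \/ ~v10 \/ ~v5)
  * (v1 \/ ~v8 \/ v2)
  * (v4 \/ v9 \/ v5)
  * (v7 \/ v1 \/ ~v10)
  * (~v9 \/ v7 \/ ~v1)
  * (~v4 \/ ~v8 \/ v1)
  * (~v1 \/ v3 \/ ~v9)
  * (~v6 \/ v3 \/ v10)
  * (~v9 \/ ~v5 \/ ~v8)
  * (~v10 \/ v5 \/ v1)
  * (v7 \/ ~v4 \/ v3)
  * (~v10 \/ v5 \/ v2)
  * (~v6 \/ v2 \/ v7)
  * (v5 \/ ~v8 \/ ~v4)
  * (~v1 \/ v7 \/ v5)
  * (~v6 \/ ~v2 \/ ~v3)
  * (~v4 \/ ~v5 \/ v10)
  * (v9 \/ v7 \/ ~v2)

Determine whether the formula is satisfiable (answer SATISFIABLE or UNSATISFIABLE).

SATISFIABLE

Try v1 = True.
For the remaining variables, v2 = False, v3 = True, v4 = True, v5 = True, v6 = True, v7 = True, v8 = False, v9 = True, v10 = True works.
So v1=T, v2=F, v3=T, v4=T, v5=T, v6=T, v7=T, v8=F, v9=T, v10=T is a satisfying assignment.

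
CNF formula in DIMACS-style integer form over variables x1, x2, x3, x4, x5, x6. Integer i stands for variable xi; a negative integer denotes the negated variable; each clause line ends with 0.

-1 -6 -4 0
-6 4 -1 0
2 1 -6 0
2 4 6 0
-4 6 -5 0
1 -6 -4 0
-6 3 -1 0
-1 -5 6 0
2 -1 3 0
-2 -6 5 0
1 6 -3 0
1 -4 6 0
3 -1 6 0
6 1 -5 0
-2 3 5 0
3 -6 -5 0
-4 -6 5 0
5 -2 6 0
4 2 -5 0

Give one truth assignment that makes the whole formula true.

Try x1 = False.
Set x2 = True and propagate.
Try x3 = True.
  then x6 is forced to True.
  then x4 is forced to False.
  then x5 is forced to True.

x1 = 0  x2 = 1  x3 = 1  x4 = 0  x5 = 1  x6 = 1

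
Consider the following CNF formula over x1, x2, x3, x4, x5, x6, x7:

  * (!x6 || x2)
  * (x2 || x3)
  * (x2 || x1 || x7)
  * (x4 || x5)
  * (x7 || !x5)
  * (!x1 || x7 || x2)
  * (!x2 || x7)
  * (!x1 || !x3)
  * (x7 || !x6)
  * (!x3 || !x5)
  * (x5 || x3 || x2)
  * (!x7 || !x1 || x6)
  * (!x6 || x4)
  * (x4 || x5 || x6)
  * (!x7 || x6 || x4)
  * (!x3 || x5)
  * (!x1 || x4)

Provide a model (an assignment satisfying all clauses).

x1=T, x2=T, x3=F, x4=T, x5=F, x6=T, x7=T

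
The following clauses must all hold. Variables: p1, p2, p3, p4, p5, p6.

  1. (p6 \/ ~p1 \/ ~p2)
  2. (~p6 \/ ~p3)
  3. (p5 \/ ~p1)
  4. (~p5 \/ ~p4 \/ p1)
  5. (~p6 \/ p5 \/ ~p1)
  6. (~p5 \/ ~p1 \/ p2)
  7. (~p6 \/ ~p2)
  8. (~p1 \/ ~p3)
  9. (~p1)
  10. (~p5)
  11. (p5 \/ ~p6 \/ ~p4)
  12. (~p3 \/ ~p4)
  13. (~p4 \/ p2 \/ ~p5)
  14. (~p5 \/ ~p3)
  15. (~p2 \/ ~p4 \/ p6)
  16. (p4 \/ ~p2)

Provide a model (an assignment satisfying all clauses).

p1 = 0, p2 = 0, p3 = 0, p4 = 0, p5 = 0, p6 = 0

Check each clause:
  1. (~p1 \/ ~p2 \/ p6) — ~p2 is true.
  2. (~p6 \/ ~p3) — ~p6 is true.
  3. (p5 \/ ~p1) — ~p1 is true.
  4. (~p4 \/ ~p5 \/ p1) — ~p5 is true.
  5. (~p6 \/ p5 \/ ~p1) — ~p6 is true.
  6. (p2 \/ ~p1 \/ ~p5) — ~p5 is true.
  7. (~p6 \/ ~p2) — ~p6 is true.
  8. (~p3 \/ ~p1) — ~p3 is true.
  9. (~p1) — ~p1 is true.
  10. (~p5) — ~p5 is true.
  11. (~p4 \/ p5 \/ ~p6) — ~p6 is true.
  12. (~p4 \/ ~p3) — ~p4 is true.
  13. (~p4 \/ p2 \/ ~p5) — ~p5 is true.
  14. (~p3 \/ ~p5) — ~p5 is true.
  15. (~p2 \/ p6 \/ ~p4) — ~p4 is true.
  16. (~p2 \/ p4) — ~p2 is true.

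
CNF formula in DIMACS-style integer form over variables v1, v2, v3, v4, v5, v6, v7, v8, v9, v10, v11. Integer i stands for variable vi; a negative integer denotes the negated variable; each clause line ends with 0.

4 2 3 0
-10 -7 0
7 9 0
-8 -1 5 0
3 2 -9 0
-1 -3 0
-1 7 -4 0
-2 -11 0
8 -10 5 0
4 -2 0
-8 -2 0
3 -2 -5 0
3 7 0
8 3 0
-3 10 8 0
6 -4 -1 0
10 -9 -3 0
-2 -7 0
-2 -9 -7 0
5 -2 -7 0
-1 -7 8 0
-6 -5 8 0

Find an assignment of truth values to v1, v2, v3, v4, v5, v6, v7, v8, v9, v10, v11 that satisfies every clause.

v1 = F  v2 = F  v3 = F  v4 = T  v5 = F  v6 = T  v7 = T  v8 = T  v9 = F  v10 = F  v11 = T

v1 occurs only negated in the remaining clauses — set v1 = False.
Set v2 = False and propagate.
The remaining clauses are satisfied by v3 = False, v4 = True, v5 = False, v6 = True, v7 = True, v8 = True, v9 = False, v10 = False, v11 = True.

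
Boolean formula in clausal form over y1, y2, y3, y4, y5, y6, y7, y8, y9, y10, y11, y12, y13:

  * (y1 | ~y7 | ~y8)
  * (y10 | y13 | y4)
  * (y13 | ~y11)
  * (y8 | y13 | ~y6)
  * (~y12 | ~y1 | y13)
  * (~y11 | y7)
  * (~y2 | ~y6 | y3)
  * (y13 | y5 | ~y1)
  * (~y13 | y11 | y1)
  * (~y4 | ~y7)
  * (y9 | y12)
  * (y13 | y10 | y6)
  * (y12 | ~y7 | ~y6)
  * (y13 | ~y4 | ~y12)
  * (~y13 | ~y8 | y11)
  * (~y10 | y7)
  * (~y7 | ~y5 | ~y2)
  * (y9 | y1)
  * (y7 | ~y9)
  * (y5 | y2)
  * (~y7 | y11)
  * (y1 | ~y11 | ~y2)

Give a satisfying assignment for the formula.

y1=T, y2=F, y3=F, y4=F, y5=T, y6=F, y7=T, y8=F, y9=F, y10=T, y11=T, y12=T, y13=T

Check each clause:
  1. (y1 | ~y8 | ~y7) — ~y8 is true.
  2. (y13 | y4 | y10) — y10 is true.
  3. (y13 | ~y11) — y13 is true.
  4. (y13 | y8 | ~y6) — ~y6 is true.
  5. (~y12 | y13 | ~y1) — y13 is true.
  6. (~y11 | y7) — y7 is true.
  7. (~y6 | ~y2 | y3) — ~y6 is true.
  8. (y5 | ~y1 | y13) — y5 is true.
  9. (y1 | ~y13 | y11) — y11 is true.
  10. (~y7 | ~y4) — ~y4 is true.
  11. (y12 | y9) — y12 is true.
  12. (y10 | y6 | y13) — y10 is true.
  13. (y12 | ~y6 | ~y7) — ~y6 is true.
  14. (y13 | ~y4 | ~y12) — ~y4 is true.
  15. (~y13 | ~y8 | y11) — ~y8 is true.
  16. (y7 | ~y10) — y7 is true.
  17. (~y7 | ~y2 | ~y5) — ~y2 is true.
  18. (y9 | y1) — y1 is true.
  19. (y7 | ~y9) — ~y9 is true.
  20. (y2 | y5) — y5 is true.
  21. (y11 | ~y7) — y11 is true.
  22. (y1 | ~y11 | ~y2) — y1 is true.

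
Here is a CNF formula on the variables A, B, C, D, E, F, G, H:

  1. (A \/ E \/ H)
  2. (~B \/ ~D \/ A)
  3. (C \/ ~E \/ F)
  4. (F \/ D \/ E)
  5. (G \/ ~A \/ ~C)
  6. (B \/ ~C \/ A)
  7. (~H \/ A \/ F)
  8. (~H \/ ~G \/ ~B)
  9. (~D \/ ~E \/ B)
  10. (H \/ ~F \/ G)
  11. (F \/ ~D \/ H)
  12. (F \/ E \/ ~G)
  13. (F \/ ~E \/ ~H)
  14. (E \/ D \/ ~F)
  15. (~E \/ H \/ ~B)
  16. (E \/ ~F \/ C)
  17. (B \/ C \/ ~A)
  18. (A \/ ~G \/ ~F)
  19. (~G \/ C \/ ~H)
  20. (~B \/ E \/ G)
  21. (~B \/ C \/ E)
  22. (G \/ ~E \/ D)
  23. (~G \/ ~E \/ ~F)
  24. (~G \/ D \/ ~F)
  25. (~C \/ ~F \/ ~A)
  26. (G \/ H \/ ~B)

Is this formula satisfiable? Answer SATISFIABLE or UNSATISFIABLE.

Branch on A: take A = True.
Set B = False and propagate.
  then C is forced to True.
  then G is forced to True.
  then F is forced to False.
  then E is forced to True.
  then D is forced to False.
  then H is forced to False.
So A=T, B=F, C=T, D=F, E=T, F=F, G=T, H=F is a satisfying assignment.

SATISFIABLE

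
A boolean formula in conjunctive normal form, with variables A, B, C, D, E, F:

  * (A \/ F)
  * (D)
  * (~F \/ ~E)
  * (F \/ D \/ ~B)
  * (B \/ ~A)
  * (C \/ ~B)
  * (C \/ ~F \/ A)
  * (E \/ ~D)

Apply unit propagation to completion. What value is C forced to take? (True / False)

True

(D) stands alone — D = True.
(E \/ ~D): since D = True, the clause reduces to (E). E = True.
(~F \/ ~E) with E = True leaves only ~F, so F = False.
(A \/ F): since F = False, the clause reduces to (A). A = True.
(~A \/ B): since A = True, the clause reduces to (B). B = True.
In (C \/ ~B), ~B is now false; C must hold, so C = True.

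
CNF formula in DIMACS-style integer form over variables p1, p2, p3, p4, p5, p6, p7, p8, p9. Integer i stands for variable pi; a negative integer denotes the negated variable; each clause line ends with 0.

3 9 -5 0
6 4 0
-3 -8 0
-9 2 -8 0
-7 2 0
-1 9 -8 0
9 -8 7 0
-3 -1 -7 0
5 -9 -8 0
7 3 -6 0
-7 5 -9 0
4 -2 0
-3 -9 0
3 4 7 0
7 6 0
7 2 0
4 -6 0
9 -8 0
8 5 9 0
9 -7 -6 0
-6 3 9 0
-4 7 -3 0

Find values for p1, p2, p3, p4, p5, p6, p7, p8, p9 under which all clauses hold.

p1 = F, p2 = T, p3 = T, p4 = T, p5 = T, p6 = F, p7 = T, p8 = F, p9 = F

p1 occurs only negated in the remaining clauses — set p1 = False.
Set p2 = True and propagate.
  then p4 is forced to True.
The remaining clauses are satisfied by p3 = True, p5 = True, p6 = False, p7 = True, p8 = False, p9 = False.
Every clause has at least one true literal under this assignment.
Check each clause:
  1. (p3 \/ p9 \/ ~p5) — p3 is true.
  2. (p6 \/ p4) — p4 is true.
  3. (~p8 \/ ~p3) — ~p8 is true.
  4. (~p9 \/ p2 \/ ~p8) — ~p8 is true.
  5. (p2 \/ ~p7) — p2 is true.
  6. (p9 \/ ~p8 \/ ~p1) — ~p8 is true.
  7. (~p8 \/ p7 \/ p9) — ~p8 is true.
  8. (~p7 \/ ~p1 \/ ~p3) — ~p1 is true.
  9. (p5 \/ ~p9 \/ ~p8) — ~p8 is true.
  10. (~p6 \/ p7 \/ p3) — ~p6 is true.
  11. (~p9 \/ p5 \/ ~p7) — p5 is true.
  12. (p4 \/ ~p2) — p4 is true.
  13. (~p9 \/ ~p3) — ~p9 is true.
  14. (p3 \/ p7 \/ p4) — p3 is true.
  15. (p6 \/ p7) — p7 is true.
  16. (p7 \/ p2) — p2 is true.
  17. (p4 \/ ~p6) — ~p6 is true.
  18. (p9 \/ ~p8) — ~p8 is true.
  19. (p8 \/ p5 \/ p9) — p5 is true.
  20. (~p7 \/ p9 \/ ~p6) — ~p6 is true.
  21. (p3 \/ ~p6 \/ p9) — ~p6 is true.
  22. (~p3 \/ ~p4 \/ p7) — p7 is true.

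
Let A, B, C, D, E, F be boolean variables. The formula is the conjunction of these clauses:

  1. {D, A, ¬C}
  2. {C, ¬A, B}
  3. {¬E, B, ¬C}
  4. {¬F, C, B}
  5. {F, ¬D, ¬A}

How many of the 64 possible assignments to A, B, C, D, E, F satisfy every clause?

33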